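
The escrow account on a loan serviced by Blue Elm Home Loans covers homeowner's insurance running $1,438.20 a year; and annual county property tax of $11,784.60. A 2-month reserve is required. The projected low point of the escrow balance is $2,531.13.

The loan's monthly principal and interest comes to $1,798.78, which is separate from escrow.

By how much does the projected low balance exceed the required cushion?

$327.33

Homeowner's insurance = $1,438.20 annually
County property tax = $11,784.60 annually
Yearly total = $1,438.20 + $11,784.60 = $13,222.80
Monthly escrow = $13,222.80 / 12 = $1,101.90
Cushion = 2 × $1,101.90 = $2,203.80
Excess over cushion: $2,531.13 − $2,203.80 = $327.33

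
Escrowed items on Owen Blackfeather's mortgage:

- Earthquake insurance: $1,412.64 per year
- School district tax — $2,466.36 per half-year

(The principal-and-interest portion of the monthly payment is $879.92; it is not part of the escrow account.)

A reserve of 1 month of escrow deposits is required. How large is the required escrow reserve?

$528.78

Earthquake insurance = $1,412.64 annually
School district tax = $2,466.36 × 2 = $4,932.72 annually
Annual escrow total = $1,412.64 + $4,932.72 = $6,345.36
Per month = $6,345.36 / 12 = $528.78
Cushion = 1 × $528.78 = $528.78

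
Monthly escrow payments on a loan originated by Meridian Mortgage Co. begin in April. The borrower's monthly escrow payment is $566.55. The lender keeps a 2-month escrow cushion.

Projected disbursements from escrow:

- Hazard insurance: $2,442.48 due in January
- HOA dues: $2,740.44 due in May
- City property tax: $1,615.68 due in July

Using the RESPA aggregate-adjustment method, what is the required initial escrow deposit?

Cushion = 2 × $566.55 = $1,133.10
Trial balance (start $0, +$566.55 each month, − disbursements):
  Apr: +$566.55 → $566.55
  May: +$566.55 − $2,740.44 → -$1,607.34
  Jun: +$566.55 → -$1,040.79
  Jul: +$566.55 − $1,615.68 → -$2,089.92
  Aug: +$566.55 → -$1,523.37
  Sep: +$566.55 → -$956.82
  Oct: +$566.55 → -$390.27
  Nov: +$566.55 → $176.28
  Dec: +$566.55 → $742.83
  Jan: +$566.55 − $2,442.48 → -$1,133.10
  Feb: +$566.55 → -$566.55
  Mar: +$566.55 → $0.00
Lowest trial balance = -$2,089.92 (Jul)
Initial deposit = cushion − low point = $1,133.10 − (-$2,089.92) = $3,223.02

$3,223.02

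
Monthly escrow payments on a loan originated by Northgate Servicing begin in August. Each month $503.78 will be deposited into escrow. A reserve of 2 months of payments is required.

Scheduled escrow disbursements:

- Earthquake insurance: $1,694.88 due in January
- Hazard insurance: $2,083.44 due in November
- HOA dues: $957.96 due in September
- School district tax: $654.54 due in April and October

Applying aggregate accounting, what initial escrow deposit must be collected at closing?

Cushion = 2 × $503.78 = $1,007.56
Trial balance (start $0, +$503.78 each month, − disbursements):
  Aug: +$503.78 → $503.78
  Sep: +$503.78 − $957.96 → $49.60
  Oct: +$503.78 − $654.54 → -$101.16
  Nov: +$503.78 − $2,083.44 → -$1,680.82
  Dec: +$503.78 → -$1,177.04
  Jan: +$503.78 − $1,694.88 → -$2,368.14
  Feb: +$503.78 → -$1,864.36
  Mar: +$503.78 → -$1,360.58
  Apr: +$503.78 − $654.54 → -$1,511.34
  May: +$503.78 → -$1,007.56
  Jun: +$503.78 → -$503.78
  Jul: +$503.78 → $0.00
Lowest trial balance = -$2,368.14 (Jan)
Initial deposit = cushion − low point = $1,007.56 − (-$2,368.14) = $3,375.70

$3,375.70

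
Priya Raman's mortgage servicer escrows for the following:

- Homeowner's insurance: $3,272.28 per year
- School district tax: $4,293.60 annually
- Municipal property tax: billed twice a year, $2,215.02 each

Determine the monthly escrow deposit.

Homeowner's insurance = $3,272.28/yr
School district tax = $4,293.60/yr
Municipal property tax = $2,215.02 × 2 = $4,430.04/yr
Total per year = $3,272.28 + $4,293.60 + $4,430.04 = $11,995.92
Monthly escrow = $11,995.92 / 12 = $999.66

$999.66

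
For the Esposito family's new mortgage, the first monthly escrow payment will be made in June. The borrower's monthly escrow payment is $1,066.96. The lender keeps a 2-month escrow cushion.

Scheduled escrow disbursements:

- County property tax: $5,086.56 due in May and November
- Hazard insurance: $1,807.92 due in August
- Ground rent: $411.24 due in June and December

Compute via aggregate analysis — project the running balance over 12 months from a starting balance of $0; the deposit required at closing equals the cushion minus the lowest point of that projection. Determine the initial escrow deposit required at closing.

$3,037.88

Cushion = 2 × $1,066.96 = $2,133.92
Trial balance (start $0, +$1,066.96 each month, − disbursements):
  Jun: +$1,066.96 − $411.24 → $655.72
  Jul: +$1,066.96 → $1,722.68
  Aug: +$1,066.96 − $1,807.92 → $981.72
  Sep: +$1,066.96 → $2,048.68
  Oct: +$1,066.96 → $3,115.64
  Nov: +$1,066.96 − $5,086.56 → -$903.96
  Dec: +$1,066.96 − $411.24 → -$248.24
  Jan: +$1,066.96 → $818.72
  Feb: +$1,066.96 → $1,885.68
  Mar: +$1,066.96 → $2,952.64
  Apr: +$1,066.96 → $4,019.60
  May: +$1,066.96 − $5,086.56 → $0.00
Lowest trial balance = -$903.96 (Nov)
Initial deposit = cushion − low point = $2,133.92 − (-$903.96) = $3,037.88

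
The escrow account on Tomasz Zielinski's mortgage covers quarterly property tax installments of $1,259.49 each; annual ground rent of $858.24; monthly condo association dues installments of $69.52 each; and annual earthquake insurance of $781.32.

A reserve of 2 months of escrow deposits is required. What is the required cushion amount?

Property tax — $1,259.49 × 4 = $5,037.96 per year
Ground rent — $858.24 per year
Condo association dues — $69.52 × 12 = $834.24 per year
Earthquake insurance — $781.32 per year
Total per year = $5,037.96 + $858.24 + $834.24 + $781.32 = $7,511.76
Monthly escrow = $7,511.76 ÷ 12 = $625.98
Required cushion = 2 × $625.98 = $1,251.96

$1,251.96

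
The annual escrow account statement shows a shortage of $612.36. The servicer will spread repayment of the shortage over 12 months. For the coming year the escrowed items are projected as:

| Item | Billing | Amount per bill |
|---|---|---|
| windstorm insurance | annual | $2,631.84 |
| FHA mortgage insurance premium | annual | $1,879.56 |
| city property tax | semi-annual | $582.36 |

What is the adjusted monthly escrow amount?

$524.04

Windstorm insurance: $2,631.84
FHA mortgage insurance premium: $1,879.56
City property tax: $582.36 × 2 = $1,164.72
Annual escrow total = $2,631.84 + $1,879.56 + $1,164.72 = $5,676.12
Base monthly escrow = $5,676.12 / 12 = $473.01
Shortage per month = $612.36 ÷ 12 = $51.03
New monthly escrow = $473.01 + $51.03 = $524.04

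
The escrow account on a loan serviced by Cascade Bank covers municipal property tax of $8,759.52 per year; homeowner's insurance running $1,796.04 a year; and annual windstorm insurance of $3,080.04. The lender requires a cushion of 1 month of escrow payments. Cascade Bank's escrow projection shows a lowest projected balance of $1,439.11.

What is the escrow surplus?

Municipal property tax: $8,759.52 annually
Homeowner's insurance: $1,796.04 annually
Windstorm insurance: $3,080.04 annually
Yearly total = $13,635.60
Base monthly escrow = $13,635.60 ÷ 12 = $1,136.30
Required cushion = 1 × $1,136.30 = $1,136.30
Surplus = $1,439.11 − $1,136.30 = $302.81

$302.81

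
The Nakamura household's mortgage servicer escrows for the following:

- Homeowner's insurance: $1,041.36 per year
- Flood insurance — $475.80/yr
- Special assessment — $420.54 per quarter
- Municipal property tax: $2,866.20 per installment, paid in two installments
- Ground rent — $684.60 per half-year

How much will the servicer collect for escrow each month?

Homeowner's insurance = $1,041.36
Flood insurance = $475.80
Special assessment = $420.54 × 4 = $1,682.16
Municipal property tax = $2,866.20 × 2 = $5,732.40
Ground rent = $684.60 × 2 = $1,369.20
Annual escrow total = $10,300.92
Per month = $10,300.92 / 12 = $858.41

$858.41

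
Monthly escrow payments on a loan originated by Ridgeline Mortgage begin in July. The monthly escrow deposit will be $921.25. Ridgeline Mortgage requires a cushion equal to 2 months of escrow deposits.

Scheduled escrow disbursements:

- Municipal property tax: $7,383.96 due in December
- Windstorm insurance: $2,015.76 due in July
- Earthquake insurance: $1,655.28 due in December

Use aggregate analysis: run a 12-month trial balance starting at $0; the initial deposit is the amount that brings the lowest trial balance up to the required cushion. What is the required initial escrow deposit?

$7,370.00

Cushion = 2 × $921.25 = $1,842.50
Trial balance (start $0, +$921.25 each month, − disbursements):
  Jul: +$921.25 − $2,015.76 → -$1,094.51
  Aug: +$921.25 → -$173.26
  Sep: +$921.25 → $747.99
  Oct: +$921.25 → $1,669.24
  Nov: +$921.25 → $2,590.49
  Dec: +$921.25 − $9,039.24 → -$5,527.50
  Jan: +$921.25 → -$4,606.25
  Feb: +$921.25 → -$3,685.00
  Mar: +$921.25 → -$2,763.75
  Apr: +$921.25 → -$1,842.50
  May: +$921.25 → -$921.25
  Jun: +$921.25 → $0.00
Lowest trial balance = -$5,527.50 (Dec)
Initial deposit = cushion − low point = $1,842.50 − (-$5,527.50) = $7,370.00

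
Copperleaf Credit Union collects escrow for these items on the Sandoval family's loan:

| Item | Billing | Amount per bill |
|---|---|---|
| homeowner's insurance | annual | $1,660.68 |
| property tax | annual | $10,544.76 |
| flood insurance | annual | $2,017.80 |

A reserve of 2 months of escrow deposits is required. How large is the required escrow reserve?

Homeowner's insurance — $1,660.68 per year
Property tax — $10,544.76 per year
Flood insurance — $2,017.80 per year
Annual escrow total = $1,660.68 + $10,544.76 + $2,017.80 = $14,223.24
Per month = $14,223.24 ÷ 12 = $1,185.27
Required cushion = 2 × $1,185.27 = $2,370.54

$2,370.54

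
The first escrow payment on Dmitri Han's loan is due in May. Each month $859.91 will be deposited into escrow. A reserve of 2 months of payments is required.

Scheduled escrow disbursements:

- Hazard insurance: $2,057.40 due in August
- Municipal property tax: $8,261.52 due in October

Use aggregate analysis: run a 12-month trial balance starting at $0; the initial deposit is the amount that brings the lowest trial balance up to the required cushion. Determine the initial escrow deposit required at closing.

Cushion = 2 × $859.91 = $1,719.82
Trial balance (start $0, +$859.91 each month, − disbursements):
  May: +$859.91 → $859.91
  Jun: +$859.91 → $1,719.82
  Jul: +$859.91 → $2,579.73
  Aug: +$859.91 − $2,057.40 → $1,382.24
  Sep: +$859.91 → $2,242.15
  Oct: +$859.91 − $8,261.52 → -$5,159.46
  Nov: +$859.91 → -$4,299.55
  Dec: +$859.91 → -$3,439.64
  Jan: +$859.91 → -$2,579.73
  Feb: +$859.91 → -$1,719.82
  Mar: +$859.91 → -$859.91
  Apr: +$859.91 → $0.00
Lowest trial balance = -$5,159.46 (Oct)
Initial deposit = cushion − low point = $1,719.82 − (-$5,159.46) = $6,879.28

$6,879.28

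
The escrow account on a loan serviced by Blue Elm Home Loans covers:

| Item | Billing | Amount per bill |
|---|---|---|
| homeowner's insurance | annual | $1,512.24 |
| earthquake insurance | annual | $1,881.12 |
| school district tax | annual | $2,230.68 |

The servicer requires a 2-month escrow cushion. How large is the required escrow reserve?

Homeowner's insurance = $1,512.24 per year
Earthquake insurance = $1,881.12 per year
School district tax = $2,230.68 per year
Combined annual = $1,512.24 + $1,881.12 + $2,230.68 = $5,624.04
Base monthly escrow = $5,624.04 ÷ 12 = $468.67
Cushion = 2 × $468.67 = $937.34

$937.34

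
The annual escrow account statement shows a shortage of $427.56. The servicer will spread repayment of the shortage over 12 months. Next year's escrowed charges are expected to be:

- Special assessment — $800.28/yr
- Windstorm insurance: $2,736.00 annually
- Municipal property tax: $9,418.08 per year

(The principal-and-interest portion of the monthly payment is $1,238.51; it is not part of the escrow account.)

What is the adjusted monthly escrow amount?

$1,115.16

Special assessment: $800.28
Windstorm insurance: $2,736.00
Municipal property tax: $9,418.08
Combined annual = $800.28 + $2,736.00 + $9,418.08 = $12,954.36
Per month = $12,954.36 ÷ 12 = $1,079.53
Shortage spread = $427.56 ÷ 12 = $35.63/mo
Adjusted monthly = $1,079.53 + $35.63 = $1,115.16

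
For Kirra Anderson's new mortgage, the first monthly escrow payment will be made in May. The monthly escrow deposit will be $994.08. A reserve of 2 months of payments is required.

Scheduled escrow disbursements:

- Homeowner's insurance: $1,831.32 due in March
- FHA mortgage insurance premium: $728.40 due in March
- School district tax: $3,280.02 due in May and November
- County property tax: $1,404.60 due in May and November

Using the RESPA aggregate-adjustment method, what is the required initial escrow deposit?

$5,678.70

Cushion = 2 × $994.08 = $1,988.16
Trial balance (start $0, +$994.08 each month, − disbursements):
  May: +$994.08 − $4,684.62 → -$3,690.54
  Jun: +$994.08 → -$2,696.46
  Jul: +$994.08 → -$1,702.38
  Aug: +$994.08 → -$708.30
  Sep: +$994.08 → $285.78
  Oct: +$994.08 → $1,279.86
  Nov: +$994.08 − $4,684.62 → -$2,410.68
  Dec: +$994.08 → -$1,416.60
  Jan: +$994.08 → -$422.52
  Feb: +$994.08 → $571.56
  Mar: +$994.08 − $2,559.72 → -$994.08
  Apr: +$994.08 → $0.00
Lowest trial balance = -$3,690.54 (May)
Initial deposit = cushion − low point = $1,988.16 − (-$3,690.54) = $5,678.70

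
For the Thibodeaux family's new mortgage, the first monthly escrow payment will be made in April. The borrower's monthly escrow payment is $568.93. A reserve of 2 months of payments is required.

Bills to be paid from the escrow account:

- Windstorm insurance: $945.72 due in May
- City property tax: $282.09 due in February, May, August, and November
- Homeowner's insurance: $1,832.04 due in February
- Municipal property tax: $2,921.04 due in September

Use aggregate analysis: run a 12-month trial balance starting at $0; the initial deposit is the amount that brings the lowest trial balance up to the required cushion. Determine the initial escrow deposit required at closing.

Cushion = 2 × $568.93 = $1,137.86
Trial balance (start $0, +$568.93 each month, − disbursements):
  Apr: +$568.93 → $568.93
  May: +$568.93 − $1,227.81 → -$89.95
  Jun: +$568.93 → $478.98
  Jul: +$568.93 → $1,047.91
  Aug: +$568.93 − $282.09 → $1,334.75
  Sep: +$568.93 − $2,921.04 → -$1,017.36
  Oct: +$568.93 → -$448.43
  Nov: +$568.93 − $282.09 → -$161.59
  Dec: +$568.93 → $407.34
  Jan: +$568.93 → $976.27
  Feb: +$568.93 − $2,114.13 → -$568.93
  Mar: +$568.93 → $0.00
Lowest trial balance = -$1,017.36 (Sep)
Initial deposit = cushion − low point = $1,137.86 − (-$1,017.36) = $2,155.22

$2,155.22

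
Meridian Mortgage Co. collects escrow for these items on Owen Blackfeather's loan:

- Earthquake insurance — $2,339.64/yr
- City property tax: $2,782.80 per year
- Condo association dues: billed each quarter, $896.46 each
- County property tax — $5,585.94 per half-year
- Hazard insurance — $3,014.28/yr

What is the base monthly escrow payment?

$1,907.87

Earthquake insurance: $2,339.64
City property tax: $2,782.80
Condo association dues: $896.46 × 4 = $3,585.84
County property tax: $5,585.94 × 2 = $11,171.88
Hazard insurance: $3,014.28
Total per year = $22,894.44
Monthly = $22,894.44 / 12 = $1,907.87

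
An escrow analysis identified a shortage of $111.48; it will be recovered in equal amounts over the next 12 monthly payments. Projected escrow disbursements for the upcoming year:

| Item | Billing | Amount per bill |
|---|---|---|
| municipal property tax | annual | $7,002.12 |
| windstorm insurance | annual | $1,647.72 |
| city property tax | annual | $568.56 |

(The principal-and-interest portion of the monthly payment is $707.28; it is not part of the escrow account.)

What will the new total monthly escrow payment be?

$777.49

Municipal property tax: $7,002.12 annually
Windstorm insurance: $1,647.72 annually
City property tax: $568.56 annually
Total annual escrow = $9,218.40
Monthly = $9,218.40 ÷ 12 = $768.20
Monthly shortage recovery: $111.48 ÷ 12 = $9.29
New monthly escrow = $768.20 + $9.29 = $777.49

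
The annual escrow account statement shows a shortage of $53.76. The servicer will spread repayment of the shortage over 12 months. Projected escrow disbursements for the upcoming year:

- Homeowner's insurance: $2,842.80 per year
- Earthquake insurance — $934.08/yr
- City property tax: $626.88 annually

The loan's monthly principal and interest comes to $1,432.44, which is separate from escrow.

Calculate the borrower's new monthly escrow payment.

$371.46

Homeowner's insurance = $2,842.80 per year
Earthquake insurance = $934.08 per year
City property tax = $626.88 per year
Total per year = $4,403.76
Monthly escrow = $4,403.76 / 12 = $366.98
Shortage spread = $53.76 ÷ 12 = $4.48/mo
Adjusted monthly = $366.98 + $4.48 = $371.46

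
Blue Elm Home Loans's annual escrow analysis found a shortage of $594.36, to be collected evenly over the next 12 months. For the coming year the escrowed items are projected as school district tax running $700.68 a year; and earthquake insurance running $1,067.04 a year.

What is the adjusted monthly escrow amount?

$196.84

School district tax = $700.68/yr
Earthquake insurance = $1,067.04/yr
Total per year = $700.68 + $1,067.04 = $1,767.72
Monthly = $1,767.72 / 12 = $147.31
Shortage per month = $594.36 ÷ 12 = $49.53
New monthly escrow = $147.31 + $49.53 = $196.84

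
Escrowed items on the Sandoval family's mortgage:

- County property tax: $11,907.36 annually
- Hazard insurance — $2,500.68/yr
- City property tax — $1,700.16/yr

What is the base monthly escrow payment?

County property tax = $11,907.36/yr
Hazard insurance = $2,500.68/yr
City property tax = $1,700.16/yr
Annual escrow total = $11,907.36 + $2,500.68 + $1,700.16 = $16,108.20
Monthly = $16,108.20 ÷ 12 = $1,342.35

$1,342.35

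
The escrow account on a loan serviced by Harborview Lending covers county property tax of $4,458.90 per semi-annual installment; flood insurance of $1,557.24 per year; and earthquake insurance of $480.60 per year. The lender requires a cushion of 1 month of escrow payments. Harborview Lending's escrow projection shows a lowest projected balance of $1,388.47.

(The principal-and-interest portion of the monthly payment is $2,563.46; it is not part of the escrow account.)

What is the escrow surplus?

$475.50

County property tax = $4,458.90 × 2 = $8,917.80 annually
Flood insurance = $1,557.24 annually
Earthquake insurance = $480.60 annually
Yearly total = $10,955.64
Monthly = $10,955.64 ÷ 12 = $912.97
Cushion = 1 × $912.97 = $912.97
Excess over cushion: $1,388.47 − $912.97 = $475.50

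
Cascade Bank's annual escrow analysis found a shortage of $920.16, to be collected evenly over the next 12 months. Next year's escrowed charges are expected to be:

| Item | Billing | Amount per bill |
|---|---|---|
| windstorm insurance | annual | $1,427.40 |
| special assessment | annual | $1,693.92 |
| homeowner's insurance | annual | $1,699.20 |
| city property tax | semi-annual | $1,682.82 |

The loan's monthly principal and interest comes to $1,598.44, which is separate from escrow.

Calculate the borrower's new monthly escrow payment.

$758.86

Windstorm insurance: $1,427.40/yr
Special assessment: $1,693.92/yr
Homeowner's insurance: $1,699.20/yr
City property tax: $1,682.82 × 2 = $3,365.64/yr
Yearly total = $1,427.40 + $1,693.92 + $1,699.20 + $3,365.64 = $8,186.16
Base monthly escrow = $8,186.16 ÷ 12 = $682.18
Shortage per month = $920.16 ÷ 12 = $76.68
Adjusted monthly = $682.18 + $76.68 = $758.86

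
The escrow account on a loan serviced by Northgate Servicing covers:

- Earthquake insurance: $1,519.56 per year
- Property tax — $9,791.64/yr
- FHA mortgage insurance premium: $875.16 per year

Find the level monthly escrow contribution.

Earthquake insurance — $1,519.56/yr
Property tax — $9,791.64/yr
FHA mortgage insurance premium — $875.16/yr
Combined annual = $12,186.36
Monthly = $12,186.36 ÷ 12 = $1,015.53

$1,015.53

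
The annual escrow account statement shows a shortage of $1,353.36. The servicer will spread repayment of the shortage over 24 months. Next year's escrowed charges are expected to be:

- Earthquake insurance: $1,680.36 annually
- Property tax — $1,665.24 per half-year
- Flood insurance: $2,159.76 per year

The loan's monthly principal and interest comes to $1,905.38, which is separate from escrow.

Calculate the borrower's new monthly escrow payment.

$653.94

Earthquake insurance — $1,680.36 per year
Property tax — $1,665.24 × 2 = $3,330.48 per year
Flood insurance — $2,159.76 per year
Total annual escrow = $1,680.36 + $3,330.48 + $2,159.76 = $7,170.60
Monthly = $7,170.60 ÷ 12 = $597.55
Shortage spread = $1,353.36 / 24 = $56.39/mo
Adjusted monthly = $597.55 + $56.39 = $653.94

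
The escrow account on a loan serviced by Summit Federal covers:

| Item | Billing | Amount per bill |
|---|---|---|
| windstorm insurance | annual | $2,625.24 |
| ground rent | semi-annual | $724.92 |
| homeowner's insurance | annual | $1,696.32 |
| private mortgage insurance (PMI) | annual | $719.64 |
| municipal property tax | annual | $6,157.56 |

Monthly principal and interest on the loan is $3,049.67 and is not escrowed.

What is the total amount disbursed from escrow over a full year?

$12,648.60

Windstorm insurance = $2,625.24
Ground rent = $724.92 × 2 = $1,449.84
Homeowner's insurance = $1,696.32
Private mortgage insurance (PMI) = $719.64
Municipal property tax = $6,157.56
Total annual escrow = $12,648.60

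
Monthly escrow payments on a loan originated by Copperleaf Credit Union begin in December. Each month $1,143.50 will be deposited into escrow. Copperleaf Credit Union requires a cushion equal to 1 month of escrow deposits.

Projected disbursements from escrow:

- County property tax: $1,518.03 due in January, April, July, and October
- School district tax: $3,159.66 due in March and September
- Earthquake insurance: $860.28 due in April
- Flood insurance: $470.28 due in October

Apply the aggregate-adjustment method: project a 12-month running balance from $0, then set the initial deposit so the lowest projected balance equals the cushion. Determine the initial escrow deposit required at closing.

Cushion = 1 × $1,143.50 = $1,143.50
Trial balance (start $0, +$1,143.50 each month, − disbursements):
  Dec: +$1,143.50 → $1,143.50
  Jan: +$1,143.50 − $1,518.03 → $768.97
  Feb: +$1,143.50 → $1,912.47
  Mar: +$1,143.50 − $3,159.66 → -$103.69
  Apr: +$1,143.50 − $2,378.31 → -$1,338.50
  May: +$1,143.50 → -$195.00
  Jun: +$1,143.50 → $948.50
  Jul: +$1,143.50 − $1,518.03 → $573.97
  Aug: +$1,143.50 → $1,717.47
  Sep: +$1,143.50 − $3,159.66 → -$298.69
  Oct: +$1,143.50 − $1,988.31 → -$1,143.50
  Nov: +$1,143.50 → $0.00
Lowest trial balance = -$1,338.50 (Apr)
Initial deposit = cushion − low point = $1,143.50 − (-$1,338.50) = $2,482.00

$2,482.00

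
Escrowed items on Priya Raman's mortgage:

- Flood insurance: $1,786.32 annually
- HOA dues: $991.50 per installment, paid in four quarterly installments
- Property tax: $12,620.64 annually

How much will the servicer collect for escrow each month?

$1,531.08

Flood insurance — $1,786.32/yr
HOA dues — $991.50 × 4 = $3,966.00/yr
Property tax — $12,620.64/yr
Total per year = $1,786.32 + $3,966.00 + $12,620.64 = $18,372.96
Monthly = $18,372.96 ÷ 12 = $1,531.08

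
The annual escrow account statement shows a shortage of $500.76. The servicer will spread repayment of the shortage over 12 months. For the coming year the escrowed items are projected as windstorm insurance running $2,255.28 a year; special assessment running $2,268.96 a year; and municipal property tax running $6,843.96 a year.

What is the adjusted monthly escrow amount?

$989.08

Windstorm insurance: $2,255.28 annually
Special assessment: $2,268.96 annually
Municipal property tax: $6,843.96 annually
Combined annual = $2,255.28 + $2,268.96 + $6,843.96 = $11,368.20
Monthly escrow = $11,368.20 ÷ 12 = $947.35
Shortage spread = $500.76 / 12 = $41.73/mo
New monthly escrow = $947.35 + $41.73 = $989.08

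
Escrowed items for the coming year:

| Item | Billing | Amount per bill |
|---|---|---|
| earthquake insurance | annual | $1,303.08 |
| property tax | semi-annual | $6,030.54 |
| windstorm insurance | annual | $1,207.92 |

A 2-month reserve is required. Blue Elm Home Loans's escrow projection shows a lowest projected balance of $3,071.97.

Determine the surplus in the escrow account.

Earthquake insurance: $1,303.08 per year
Property tax: $6,030.54 × 2 = $12,061.08 per year
Windstorm insurance: $1,207.92 per year
Total annual escrow = $14,572.08
Per month = $14,572.08 ÷ 12 = $1,214.34
Required cushion = 2 × $1,214.34 = $2,428.68
Excess over cushion: $3,071.97 − $2,428.68 = $643.29

$643.29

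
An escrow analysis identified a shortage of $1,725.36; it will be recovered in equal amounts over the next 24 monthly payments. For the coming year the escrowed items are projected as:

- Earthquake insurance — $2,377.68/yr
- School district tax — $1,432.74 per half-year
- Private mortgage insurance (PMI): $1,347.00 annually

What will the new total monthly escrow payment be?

Earthquake insurance — $2,377.68 annually
School district tax — $1,432.74 × 2 = $2,865.48 annually
Private mortgage insurance (PMI) — $1,347.00 annually
Annual escrow total = $2,377.68 + $2,865.48 + $1,347.00 = $6,590.16
Monthly = $6,590.16 / 12 = $549.18
Shortage per month = $1,725.36 / 24 = $71.89
New monthly escrow = $549.18 + $71.89 = $621.07

$621.07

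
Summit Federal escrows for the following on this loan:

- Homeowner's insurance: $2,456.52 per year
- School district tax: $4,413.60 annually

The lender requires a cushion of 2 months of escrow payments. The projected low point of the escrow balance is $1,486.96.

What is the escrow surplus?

Homeowner's insurance: $2,456.52 per year
School district tax: $4,413.60 per year
Annual escrow total = $6,870.12
Base monthly escrow = $6,870.12 / 12 = $572.51
Required cushion = 2 × $572.51 = $1,145.02
Excess over cushion: $1,486.96 − $1,145.02 = $341.94

$341.94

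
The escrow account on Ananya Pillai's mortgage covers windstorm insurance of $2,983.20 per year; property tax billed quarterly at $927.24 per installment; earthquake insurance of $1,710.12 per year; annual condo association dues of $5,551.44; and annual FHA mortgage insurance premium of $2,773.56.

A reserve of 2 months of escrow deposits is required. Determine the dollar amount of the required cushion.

$2,787.88

Windstorm insurance = $2,983.20 per year
Property tax = $927.24 × 4 = $3,708.96 per year
Earthquake insurance = $1,710.12 per year
Condo association dues = $5,551.44 per year
FHA mortgage insurance premium = $2,773.56 per year
Combined annual = $16,727.28
Base monthly escrow = $16,727.28 ÷ 12 = $1,393.94
Required cushion = 2 × $1,393.94 = $2,787.88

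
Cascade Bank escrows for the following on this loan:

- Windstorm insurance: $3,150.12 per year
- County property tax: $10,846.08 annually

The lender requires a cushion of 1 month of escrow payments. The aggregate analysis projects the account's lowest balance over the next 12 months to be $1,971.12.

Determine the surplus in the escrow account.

Windstorm insurance — $3,150.12
County property tax — $10,846.08
Total per year = $13,996.20
Monthly = $13,996.20 / 12 = $1,166.35
Required reserve = 1 × $1,166.35 = $1,166.35
Surplus = $1,971.12 − $1,166.35 = $804.77

$804.77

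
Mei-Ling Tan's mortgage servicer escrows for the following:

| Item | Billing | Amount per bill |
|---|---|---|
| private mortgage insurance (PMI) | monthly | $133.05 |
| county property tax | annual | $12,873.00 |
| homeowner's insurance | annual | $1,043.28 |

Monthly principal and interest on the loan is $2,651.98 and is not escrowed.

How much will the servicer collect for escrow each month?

$1,292.74

Private mortgage insurance (PMI): $133.05 × 12 = $1,596.60 annually
County property tax: $12,873.00 annually
Homeowner's insurance: $1,043.28 annually
Yearly total = $15,512.88
Base monthly escrow = $15,512.88 ÷ 12 = $1,292.74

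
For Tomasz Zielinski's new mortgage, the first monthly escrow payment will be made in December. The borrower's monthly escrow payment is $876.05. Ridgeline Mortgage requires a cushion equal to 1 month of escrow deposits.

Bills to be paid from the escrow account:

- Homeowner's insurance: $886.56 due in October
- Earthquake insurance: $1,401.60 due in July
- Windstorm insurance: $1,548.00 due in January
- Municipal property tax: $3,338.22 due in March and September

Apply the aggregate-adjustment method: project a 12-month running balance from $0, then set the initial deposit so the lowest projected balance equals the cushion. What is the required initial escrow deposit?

$2,258.07

Cushion = 1 × $876.05 = $876.05
Trial balance (start $0, +$876.05 each month, − disbursements):
  Dec: +$876.05 → $876.05
  Jan: +$876.05 − $1,548.00 → $204.10
  Feb: +$876.05 → $1,080.15
  Mar: +$876.05 − $3,338.22 → -$1,382.02
  Apr: +$876.05 → -$505.97
  May: +$876.05 → $370.08
  Jun: +$876.05 → $1,246.13
  Jul: +$876.05 − $1,401.60 → $720.58
  Aug: +$876.05 → $1,596.63
  Sep: +$876.05 − $3,338.22 → -$865.54
  Oct: +$876.05 − $886.56 → -$876.05
  Nov: +$876.05 → $0.00
Lowest trial balance = -$1,382.02 (Mar)
Initial deposit = cushion − low point = $876.05 − (-$1,382.02) = $2,258.07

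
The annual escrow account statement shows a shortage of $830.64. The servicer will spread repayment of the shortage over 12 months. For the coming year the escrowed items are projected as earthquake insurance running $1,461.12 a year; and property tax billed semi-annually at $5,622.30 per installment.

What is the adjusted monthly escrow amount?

$1,128.03

Earthquake insurance = $1,461.12/yr
Property tax = $5,622.30 × 2 = $11,244.60/yr
Combined annual = $12,705.72
Base monthly escrow = $12,705.72 / 12 = $1,058.81
Monthly shortage recovery: $830.64 ÷ 12 = $69.22
New monthly escrow = $1,058.81 + $69.22 = $1,128.03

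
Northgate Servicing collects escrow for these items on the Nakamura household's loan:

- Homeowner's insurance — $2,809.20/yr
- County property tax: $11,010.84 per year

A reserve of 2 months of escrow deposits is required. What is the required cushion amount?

$2,303.34

Homeowner's insurance — $2,809.20 per year
County property tax — $11,010.84 per year
Total per year = $13,820.04
Per month = $13,820.04 / 12 = $1,151.67
Cushion = 2 × $1,151.67 = $2,303.34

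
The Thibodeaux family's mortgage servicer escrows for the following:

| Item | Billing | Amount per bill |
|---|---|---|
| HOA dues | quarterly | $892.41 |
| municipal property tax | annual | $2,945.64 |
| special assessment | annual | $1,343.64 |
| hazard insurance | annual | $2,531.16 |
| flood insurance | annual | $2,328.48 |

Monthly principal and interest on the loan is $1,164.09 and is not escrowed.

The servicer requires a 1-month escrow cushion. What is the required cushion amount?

HOA dues = $892.41 × 4 = $3,569.64/yr
Municipal property tax = $2,945.64/yr
Special assessment = $1,343.64/yr
Hazard insurance = $2,531.16/yr
Flood insurance = $2,328.48/yr
Annual escrow total = $3,569.64 + $2,945.64 + $1,343.64 + $2,531.16 + $2,328.48 = $12,718.56
Monthly escrow = $12,718.56 ÷ 12 = $1,059.88
Cushion = 1 × $1,059.88 = $1,059.88

$1,059.88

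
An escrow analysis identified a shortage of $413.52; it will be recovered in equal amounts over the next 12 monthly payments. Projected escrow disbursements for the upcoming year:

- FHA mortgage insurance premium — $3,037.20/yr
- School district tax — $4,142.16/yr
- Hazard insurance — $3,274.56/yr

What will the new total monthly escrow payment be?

$905.62

FHA mortgage insurance premium = $3,037.20 annually
School district tax = $4,142.16 annually
Hazard insurance = $3,274.56 annually
Annual escrow total = $10,453.92
Per month = $10,453.92 / 12 = $871.16
Shortage spread = $413.52 / 12 = $34.46/mo
Adjusted monthly = $871.16 + $34.46 = $905.62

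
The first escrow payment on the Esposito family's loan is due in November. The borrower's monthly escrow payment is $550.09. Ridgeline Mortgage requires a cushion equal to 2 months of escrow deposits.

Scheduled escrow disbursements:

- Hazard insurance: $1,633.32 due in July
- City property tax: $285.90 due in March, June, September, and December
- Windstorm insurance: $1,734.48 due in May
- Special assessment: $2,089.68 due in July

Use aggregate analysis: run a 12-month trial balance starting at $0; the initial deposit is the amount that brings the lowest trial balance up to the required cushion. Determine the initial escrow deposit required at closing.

$2,464.55

Cushion = 2 × $550.09 = $1,100.18
Trial balance (start $0, +$550.09 each month, − disbursements):
  Nov: +$550.09 → $550.09
  Dec: +$550.09 − $285.90 → $814.28
  Jan: +$550.09 → $1,364.37
  Feb: +$550.09 → $1,914.46
  Mar: +$550.09 − $285.90 → $2,178.65
  Apr: +$550.09 → $2,728.74
  May: +$550.09 − $1,734.48 → $1,544.35
  Jun: +$550.09 − $285.90 → $1,808.54
  Jul: +$550.09 − $3,723.00 → -$1,364.37
  Aug: +$550.09 → -$814.28
  Sep: +$550.09 − $285.90 → -$550.09
  Oct: +$550.09 → $0.00
Lowest trial balance = -$1,364.37 (Jul)
Initial deposit = cushion − low point = $1,100.18 − (-$1,364.37) = $2,464.55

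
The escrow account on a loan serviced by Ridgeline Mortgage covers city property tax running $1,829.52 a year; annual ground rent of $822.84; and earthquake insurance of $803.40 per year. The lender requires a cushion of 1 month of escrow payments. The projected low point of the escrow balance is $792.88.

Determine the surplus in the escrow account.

$504.90

City property tax = $1,829.52/yr
Ground rent = $822.84/yr
Earthquake insurance = $803.40/yr
Combined annual = $1,829.52 + $822.84 + $803.40 = $3,455.76
Monthly = $3,455.76 / 12 = $287.98
Required cushion = 1 × $287.98 = $287.98
Excess over cushion: $792.88 − $287.98 = $504.90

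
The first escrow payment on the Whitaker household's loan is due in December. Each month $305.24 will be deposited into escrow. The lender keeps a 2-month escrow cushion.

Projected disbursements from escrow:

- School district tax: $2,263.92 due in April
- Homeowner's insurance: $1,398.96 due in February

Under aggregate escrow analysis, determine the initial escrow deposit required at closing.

Cushion = 2 × $305.24 = $610.48
Trial balance (start $0, +$305.24 each month, − disbursements):
  Dec: +$305.24 → $305.24
  Jan: +$305.24 → $610.48
  Feb: +$305.24 − $1,398.96 → -$483.24
  Mar: +$305.24 → -$178.00
  Apr: +$305.24 − $2,263.92 → -$2,136.68
  May: +$305.24 → -$1,831.44
  Jun: +$305.24 → -$1,526.20
  Jul: +$305.24 → -$1,220.96
  Aug: +$305.24 → -$915.72
  Sep: +$305.24 → -$610.48
  Oct: +$305.24 → -$305.24
  Nov: +$305.24 → $0.00
Lowest trial balance = -$2,136.68 (Apr)
Initial deposit = cushion − low point = $610.48 − (-$2,136.68) = $2,747.16

$2,747.16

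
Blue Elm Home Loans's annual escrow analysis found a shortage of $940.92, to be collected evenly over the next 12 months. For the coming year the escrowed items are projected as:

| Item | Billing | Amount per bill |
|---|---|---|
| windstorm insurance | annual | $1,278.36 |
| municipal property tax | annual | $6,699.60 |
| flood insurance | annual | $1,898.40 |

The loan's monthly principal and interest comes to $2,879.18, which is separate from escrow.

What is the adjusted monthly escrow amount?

$901.44

Windstorm insurance — $1,278.36/yr
Municipal property tax — $6,699.60/yr
Flood insurance — $1,898.40/yr
Annual escrow total = $1,278.36 + $6,699.60 + $1,898.40 = $9,876.36
Base monthly escrow = $9,876.36 ÷ 12 = $823.03
Shortage per month = $940.92 ÷ 12 = $78.41
New monthly escrow = $823.03 + $78.41 = $901.44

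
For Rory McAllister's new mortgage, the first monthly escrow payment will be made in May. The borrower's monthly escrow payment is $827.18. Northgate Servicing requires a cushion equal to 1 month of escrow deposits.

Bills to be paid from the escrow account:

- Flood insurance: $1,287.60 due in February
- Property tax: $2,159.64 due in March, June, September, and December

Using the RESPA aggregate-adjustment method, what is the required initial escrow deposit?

Cushion = 1 × $827.18 = $827.18
Trial balance (start $0, +$827.18 each month, − disbursements):
  May: +$827.18 → $827.18
  Jun: +$827.18 − $2,159.64 → -$505.28
  Jul: +$827.18 → $321.90
  Aug: +$827.18 → $1,149.08
  Sep: +$827.18 − $2,159.64 → -$183.38
  Oct: +$827.18 → $643.80
  Nov: +$827.18 → $1,470.98
  Dec: +$827.18 − $2,159.64 → $138.52
  Jan: +$827.18 → $965.70
  Feb: +$827.18 − $1,287.60 → $505.28
  Mar: +$827.18 − $2,159.64 → -$827.18
  Apr: +$827.18 → $0.00
Lowest trial balance = -$827.18 (Mar)
Initial deposit = cushion − low point = $827.18 − (-$827.18) = $1,654.36

$1,654.36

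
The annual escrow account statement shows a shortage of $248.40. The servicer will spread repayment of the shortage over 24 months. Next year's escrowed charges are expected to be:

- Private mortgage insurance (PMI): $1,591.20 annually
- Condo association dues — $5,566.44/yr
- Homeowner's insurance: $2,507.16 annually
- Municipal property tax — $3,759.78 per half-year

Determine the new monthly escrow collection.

$1,442.38

Private mortgage insurance (PMI) = $1,591.20/yr
Condo association dues = $5,566.44/yr
Homeowner's insurance = $2,507.16/yr
Municipal property tax = $3,759.78 × 2 = $7,519.56/yr
Annual escrow total = $1,591.20 + $5,566.44 + $2,507.16 + $7,519.56 = $17,184.36
Per month = $17,184.36 ÷ 12 = $1,432.03
Shortage spread = $248.40 / 24 = $10.35/mo
New monthly escrow = $1,432.03 + $10.35 = $1,442.38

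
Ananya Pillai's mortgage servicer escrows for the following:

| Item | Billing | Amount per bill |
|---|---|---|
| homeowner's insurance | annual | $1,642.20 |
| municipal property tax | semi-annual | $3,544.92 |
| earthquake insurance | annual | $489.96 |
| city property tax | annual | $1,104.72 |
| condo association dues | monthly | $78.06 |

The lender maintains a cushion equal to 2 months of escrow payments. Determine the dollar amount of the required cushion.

Homeowner's insurance: $1,642.20
Municipal property tax: $3,544.92 × 2 = $7,089.84
Earthquake insurance: $489.96
City property tax: $1,104.72
Condo association dues: $78.06 × 12 = $936.72
Total annual escrow = $1,642.20 + $7,089.84 + $489.96 + $1,104.72 + $936.72 = $11,263.44
Monthly escrow = $11,263.44 ÷ 12 = $938.62
Required cushion = 2 × $938.62 = $1,877.24

$1,877.24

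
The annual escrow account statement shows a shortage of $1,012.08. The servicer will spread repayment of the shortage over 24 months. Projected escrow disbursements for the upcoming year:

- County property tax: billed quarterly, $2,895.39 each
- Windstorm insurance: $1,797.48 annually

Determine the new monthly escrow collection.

$1,157.09

County property tax: $2,895.39 × 4 = $11,581.56 annually
Windstorm insurance: $1,797.48 annually
Combined annual = $11,581.56 + $1,797.48 = $13,379.04
Per month = $13,379.04 / 12 = $1,114.92
Shortage spread = $1,012.08 / 24 = $42.17/mo
New monthly escrow = $1,114.92 + $42.17 = $1,157.09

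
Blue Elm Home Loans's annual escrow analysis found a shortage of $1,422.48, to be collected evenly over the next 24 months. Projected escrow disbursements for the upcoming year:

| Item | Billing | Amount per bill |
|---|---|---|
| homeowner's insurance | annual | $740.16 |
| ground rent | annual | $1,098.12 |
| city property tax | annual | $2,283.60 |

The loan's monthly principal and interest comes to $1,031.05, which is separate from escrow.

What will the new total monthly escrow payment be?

Homeowner's insurance: $740.16 per year
Ground rent: $1,098.12 per year
City property tax: $2,283.60 per year
Annual escrow total = $740.16 + $1,098.12 + $2,283.60 = $4,121.88
Monthly = $4,121.88 ÷ 12 = $343.49
Shortage spread = $1,422.48 / 24 = $59.27/mo
Adjusted monthly = $343.49 + $59.27 = $402.76

$402.76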